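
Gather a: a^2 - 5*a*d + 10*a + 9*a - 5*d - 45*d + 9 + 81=a^2 + a*(19 - 5*d) - 50*d + 90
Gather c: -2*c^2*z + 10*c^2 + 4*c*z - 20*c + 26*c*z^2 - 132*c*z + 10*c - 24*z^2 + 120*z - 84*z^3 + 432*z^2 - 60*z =c^2*(10 - 2*z) + c*(26*z^2 - 128*z - 10) - 84*z^3 + 408*z^2 + 60*z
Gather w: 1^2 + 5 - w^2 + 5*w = -w^2 + 5*w + 6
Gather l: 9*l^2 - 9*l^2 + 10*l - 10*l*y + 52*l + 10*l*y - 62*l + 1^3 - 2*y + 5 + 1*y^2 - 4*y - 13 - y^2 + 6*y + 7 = 0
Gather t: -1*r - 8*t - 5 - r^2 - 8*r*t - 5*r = -r^2 - 6*r + t*(-8*r - 8) - 5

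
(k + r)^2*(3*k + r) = 3*k^3 + 7*k^2*r + 5*k*r^2 + r^3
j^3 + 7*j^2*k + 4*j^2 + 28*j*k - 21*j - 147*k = (j - 3)*(j + 7)*(j + 7*k)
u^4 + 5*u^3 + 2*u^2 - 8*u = u*(u - 1)*(u + 2)*(u + 4)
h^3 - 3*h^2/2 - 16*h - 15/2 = (h - 5)*(h + 1/2)*(h + 3)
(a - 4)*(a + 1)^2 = a^3 - 2*a^2 - 7*a - 4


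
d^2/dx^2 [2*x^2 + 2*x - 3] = 4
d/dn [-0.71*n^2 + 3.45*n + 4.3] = 3.45 - 1.42*n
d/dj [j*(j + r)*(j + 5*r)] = 3*j^2 + 12*j*r + 5*r^2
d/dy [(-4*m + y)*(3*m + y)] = -m + 2*y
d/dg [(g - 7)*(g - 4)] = 2*g - 11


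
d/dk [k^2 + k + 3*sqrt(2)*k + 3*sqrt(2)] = 2*k + 1 + 3*sqrt(2)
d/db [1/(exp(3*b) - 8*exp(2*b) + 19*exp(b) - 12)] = (-3*exp(2*b) + 16*exp(b) - 19)*exp(b)/(exp(3*b) - 8*exp(2*b) + 19*exp(b) - 12)^2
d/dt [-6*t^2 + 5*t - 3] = 5 - 12*t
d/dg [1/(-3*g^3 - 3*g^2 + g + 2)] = (9*g^2 + 6*g - 1)/(3*g^3 + 3*g^2 - g - 2)^2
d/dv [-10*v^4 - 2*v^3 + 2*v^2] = 2*v*(-20*v^2 - 3*v + 2)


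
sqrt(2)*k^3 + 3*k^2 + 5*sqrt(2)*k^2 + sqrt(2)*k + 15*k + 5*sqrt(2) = (k + 5)*(k + sqrt(2))*(sqrt(2)*k + 1)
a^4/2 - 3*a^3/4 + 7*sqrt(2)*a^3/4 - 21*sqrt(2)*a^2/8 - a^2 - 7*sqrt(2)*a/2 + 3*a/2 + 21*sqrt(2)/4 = (a/2 + sqrt(2)/2)*(a - 3/2)*(a - sqrt(2))*(a + 7*sqrt(2)/2)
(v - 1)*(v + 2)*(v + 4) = v^3 + 5*v^2 + 2*v - 8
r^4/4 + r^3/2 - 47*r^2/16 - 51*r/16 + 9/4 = (r/4 + 1)*(r - 3)*(r - 1/2)*(r + 3/2)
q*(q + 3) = q^2 + 3*q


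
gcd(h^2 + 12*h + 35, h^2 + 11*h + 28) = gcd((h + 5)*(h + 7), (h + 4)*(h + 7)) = h + 7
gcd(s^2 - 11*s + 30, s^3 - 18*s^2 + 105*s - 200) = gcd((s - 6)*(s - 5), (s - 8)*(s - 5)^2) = s - 5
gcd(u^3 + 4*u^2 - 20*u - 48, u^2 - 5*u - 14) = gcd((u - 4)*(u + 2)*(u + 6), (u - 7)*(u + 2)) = u + 2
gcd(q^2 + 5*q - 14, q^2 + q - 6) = q - 2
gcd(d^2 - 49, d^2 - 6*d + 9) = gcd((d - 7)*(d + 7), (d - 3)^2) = 1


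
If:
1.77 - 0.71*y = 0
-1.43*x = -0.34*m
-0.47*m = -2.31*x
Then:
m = 0.00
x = 0.00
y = 2.49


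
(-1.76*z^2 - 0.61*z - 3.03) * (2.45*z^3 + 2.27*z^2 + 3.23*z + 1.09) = -4.312*z^5 - 5.4897*z^4 - 14.493*z^3 - 10.7668*z^2 - 10.4518*z - 3.3027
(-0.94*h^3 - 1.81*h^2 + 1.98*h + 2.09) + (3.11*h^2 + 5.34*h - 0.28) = -0.94*h^3 + 1.3*h^2 + 7.32*h + 1.81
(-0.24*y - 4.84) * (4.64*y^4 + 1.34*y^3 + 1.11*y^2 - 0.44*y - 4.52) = -1.1136*y^5 - 22.7792*y^4 - 6.752*y^3 - 5.2668*y^2 + 3.2144*y + 21.8768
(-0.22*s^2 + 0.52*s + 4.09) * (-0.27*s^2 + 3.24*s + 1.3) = 0.0594*s^4 - 0.8532*s^3 + 0.2945*s^2 + 13.9276*s + 5.317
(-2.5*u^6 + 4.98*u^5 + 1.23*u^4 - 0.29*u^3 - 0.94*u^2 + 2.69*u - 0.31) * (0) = 0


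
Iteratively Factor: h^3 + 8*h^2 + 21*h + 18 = (h + 2)*(h^2 + 6*h + 9) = (h + 2)*(h + 3)*(h + 3)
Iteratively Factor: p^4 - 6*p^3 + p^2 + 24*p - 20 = (p - 1)*(p^3 - 5*p^2 - 4*p + 20) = (p - 1)*(p + 2)*(p^2 - 7*p + 10) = (p - 5)*(p - 1)*(p + 2)*(p - 2)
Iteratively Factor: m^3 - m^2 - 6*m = (m + 2)*(m^2 - 3*m) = m*(m + 2)*(m - 3)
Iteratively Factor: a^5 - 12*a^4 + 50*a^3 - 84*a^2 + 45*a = (a - 3)*(a^4 - 9*a^3 + 23*a^2 - 15*a) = (a - 5)*(a - 3)*(a^3 - 4*a^2 + 3*a) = (a - 5)*(a - 3)^2*(a^2 - a) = (a - 5)*(a - 3)^2*(a - 1)*(a)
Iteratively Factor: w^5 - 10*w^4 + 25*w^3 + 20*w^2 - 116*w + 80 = (w + 2)*(w^4 - 12*w^3 + 49*w^2 - 78*w + 40) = (w - 2)*(w + 2)*(w^3 - 10*w^2 + 29*w - 20) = (w - 4)*(w - 2)*(w + 2)*(w^2 - 6*w + 5) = (w - 4)*(w - 2)*(w - 1)*(w + 2)*(w - 5)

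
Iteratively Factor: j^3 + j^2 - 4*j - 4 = (j + 1)*(j^2 - 4) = (j - 2)*(j + 1)*(j + 2)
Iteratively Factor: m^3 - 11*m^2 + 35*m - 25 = (m - 1)*(m^2 - 10*m + 25) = (m - 5)*(m - 1)*(m - 5)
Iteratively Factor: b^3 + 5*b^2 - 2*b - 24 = (b + 3)*(b^2 + 2*b - 8) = (b + 3)*(b + 4)*(b - 2)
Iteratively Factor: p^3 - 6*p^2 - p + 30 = (p - 5)*(p^2 - p - 6) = (p - 5)*(p - 3)*(p + 2)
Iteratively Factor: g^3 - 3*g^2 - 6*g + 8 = (g + 2)*(g^2 - 5*g + 4) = (g - 4)*(g + 2)*(g - 1)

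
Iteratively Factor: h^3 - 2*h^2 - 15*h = (h - 5)*(h^2 + 3*h) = h*(h - 5)*(h + 3)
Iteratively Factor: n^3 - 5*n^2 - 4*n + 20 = (n - 5)*(n^2 - 4) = (n - 5)*(n - 2)*(n + 2)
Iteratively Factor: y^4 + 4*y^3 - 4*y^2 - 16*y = (y)*(y^3 + 4*y^2 - 4*y - 16) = y*(y + 4)*(y^2 - 4) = y*(y - 2)*(y + 4)*(y + 2)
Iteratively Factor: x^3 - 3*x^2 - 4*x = (x)*(x^2 - 3*x - 4) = x*(x + 1)*(x - 4)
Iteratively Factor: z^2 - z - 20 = (z + 4)*(z - 5)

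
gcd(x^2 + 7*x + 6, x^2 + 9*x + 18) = x + 6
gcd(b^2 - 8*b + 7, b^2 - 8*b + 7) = b^2 - 8*b + 7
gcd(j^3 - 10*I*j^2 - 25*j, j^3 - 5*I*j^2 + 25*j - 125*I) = j^2 - 10*I*j - 25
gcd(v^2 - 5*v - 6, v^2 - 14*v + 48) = v - 6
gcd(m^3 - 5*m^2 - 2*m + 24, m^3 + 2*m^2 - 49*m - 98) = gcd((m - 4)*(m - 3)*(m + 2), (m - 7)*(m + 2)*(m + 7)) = m + 2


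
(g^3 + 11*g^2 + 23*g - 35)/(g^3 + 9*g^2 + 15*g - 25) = (g + 7)/(g + 5)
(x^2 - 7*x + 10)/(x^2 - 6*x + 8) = (x - 5)/(x - 4)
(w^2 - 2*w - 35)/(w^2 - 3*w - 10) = (-w^2 + 2*w + 35)/(-w^2 + 3*w + 10)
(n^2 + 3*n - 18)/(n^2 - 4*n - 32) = (-n^2 - 3*n + 18)/(-n^2 + 4*n + 32)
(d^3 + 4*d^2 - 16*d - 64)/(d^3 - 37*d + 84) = (d^2 + 8*d + 16)/(d^2 + 4*d - 21)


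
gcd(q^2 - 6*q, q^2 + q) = q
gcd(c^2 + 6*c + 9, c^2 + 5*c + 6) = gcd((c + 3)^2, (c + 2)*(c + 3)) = c + 3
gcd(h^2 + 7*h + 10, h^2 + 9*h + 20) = h + 5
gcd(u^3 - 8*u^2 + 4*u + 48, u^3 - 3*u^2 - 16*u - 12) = u^2 - 4*u - 12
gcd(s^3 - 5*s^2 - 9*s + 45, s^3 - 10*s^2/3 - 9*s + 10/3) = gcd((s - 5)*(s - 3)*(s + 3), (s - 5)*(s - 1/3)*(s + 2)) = s - 5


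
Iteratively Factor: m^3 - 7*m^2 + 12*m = (m - 3)*(m^2 - 4*m) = m*(m - 3)*(m - 4)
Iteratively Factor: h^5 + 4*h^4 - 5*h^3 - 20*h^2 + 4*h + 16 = (h - 1)*(h^4 + 5*h^3 - 20*h - 16) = (h - 1)*(h + 1)*(h^3 + 4*h^2 - 4*h - 16) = (h - 1)*(h + 1)*(h + 2)*(h^2 + 2*h - 8) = (h - 1)*(h + 1)*(h + 2)*(h + 4)*(h - 2)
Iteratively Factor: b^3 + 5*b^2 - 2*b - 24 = (b - 2)*(b^2 + 7*b + 12) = (b - 2)*(b + 4)*(b + 3)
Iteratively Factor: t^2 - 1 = (t - 1)*(t + 1)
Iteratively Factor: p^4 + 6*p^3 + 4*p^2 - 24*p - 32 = (p + 2)*(p^3 + 4*p^2 - 4*p - 16) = (p + 2)*(p + 4)*(p^2 - 4) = (p - 2)*(p + 2)*(p + 4)*(p + 2)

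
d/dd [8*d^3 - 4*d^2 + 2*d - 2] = 24*d^2 - 8*d + 2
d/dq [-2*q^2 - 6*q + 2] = -4*q - 6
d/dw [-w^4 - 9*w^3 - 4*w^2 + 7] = w*(-4*w^2 - 27*w - 8)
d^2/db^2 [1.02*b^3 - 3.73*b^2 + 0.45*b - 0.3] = 6.12*b - 7.46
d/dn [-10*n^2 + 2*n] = 2 - 20*n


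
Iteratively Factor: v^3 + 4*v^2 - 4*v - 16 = (v + 4)*(v^2 - 4) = (v - 2)*(v + 4)*(v + 2)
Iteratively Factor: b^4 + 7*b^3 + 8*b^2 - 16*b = (b + 4)*(b^3 + 3*b^2 - 4*b) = b*(b + 4)*(b^2 + 3*b - 4) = b*(b + 4)^2*(b - 1)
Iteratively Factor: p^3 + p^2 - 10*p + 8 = (p + 4)*(p^2 - 3*p + 2) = (p - 1)*(p + 4)*(p - 2)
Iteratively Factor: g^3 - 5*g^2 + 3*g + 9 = (g - 3)*(g^2 - 2*g - 3) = (g - 3)*(g + 1)*(g - 3)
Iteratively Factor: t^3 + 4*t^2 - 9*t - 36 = (t + 3)*(t^2 + t - 12) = (t - 3)*(t + 3)*(t + 4)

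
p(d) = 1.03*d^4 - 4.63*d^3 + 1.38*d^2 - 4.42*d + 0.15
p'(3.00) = -9.91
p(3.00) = -42.27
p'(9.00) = 1898.81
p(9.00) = 3454.71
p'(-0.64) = -12.96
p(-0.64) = 4.93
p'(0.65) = -7.36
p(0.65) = -3.23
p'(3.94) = 42.82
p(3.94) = -30.82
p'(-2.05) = -103.95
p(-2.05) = 73.09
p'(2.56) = -19.26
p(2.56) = -35.56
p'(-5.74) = -1257.08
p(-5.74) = 2064.72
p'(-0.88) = -20.41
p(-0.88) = 8.88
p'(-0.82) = -18.29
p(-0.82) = 7.72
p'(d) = 4.12*d^3 - 13.89*d^2 + 2.76*d - 4.42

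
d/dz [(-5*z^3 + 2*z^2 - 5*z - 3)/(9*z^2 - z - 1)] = (-45*z^4 + 10*z^3 + 58*z^2 + 50*z + 2)/(81*z^4 - 18*z^3 - 17*z^2 + 2*z + 1)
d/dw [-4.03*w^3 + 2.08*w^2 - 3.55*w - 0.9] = -12.09*w^2 + 4.16*w - 3.55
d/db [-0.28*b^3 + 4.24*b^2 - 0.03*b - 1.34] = -0.84*b^2 + 8.48*b - 0.03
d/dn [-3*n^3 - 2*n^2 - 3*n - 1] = -9*n^2 - 4*n - 3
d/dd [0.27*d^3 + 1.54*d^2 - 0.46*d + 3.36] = 0.81*d^2 + 3.08*d - 0.46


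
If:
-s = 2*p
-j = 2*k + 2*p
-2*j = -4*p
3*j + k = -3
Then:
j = -3/2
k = 3/2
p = -3/4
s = 3/2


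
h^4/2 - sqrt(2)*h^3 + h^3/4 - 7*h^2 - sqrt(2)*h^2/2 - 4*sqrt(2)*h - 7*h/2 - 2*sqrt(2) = (h/2 + sqrt(2)/2)*(h + 1/2)*(h - 4*sqrt(2))*(h + sqrt(2))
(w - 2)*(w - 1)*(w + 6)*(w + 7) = w^4 + 10*w^3 + 5*w^2 - 100*w + 84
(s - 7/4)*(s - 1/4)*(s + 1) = s^3 - s^2 - 25*s/16 + 7/16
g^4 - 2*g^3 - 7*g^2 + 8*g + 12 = (g - 3)*(g - 2)*(g + 1)*(g + 2)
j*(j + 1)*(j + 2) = j^3 + 3*j^2 + 2*j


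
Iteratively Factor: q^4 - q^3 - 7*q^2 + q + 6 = (q + 1)*(q^3 - 2*q^2 - 5*q + 6) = (q + 1)*(q + 2)*(q^2 - 4*q + 3) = (q - 3)*(q + 1)*(q + 2)*(q - 1)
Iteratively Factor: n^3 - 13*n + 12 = (n - 1)*(n^2 + n - 12) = (n - 1)*(n + 4)*(n - 3)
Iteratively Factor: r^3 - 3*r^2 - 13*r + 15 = (r - 5)*(r^2 + 2*r - 3) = (r - 5)*(r + 3)*(r - 1)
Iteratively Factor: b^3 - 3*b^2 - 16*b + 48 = (b - 3)*(b^2 - 16) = (b - 3)*(b + 4)*(b - 4)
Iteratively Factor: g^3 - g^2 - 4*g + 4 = (g - 2)*(g^2 + g - 2) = (g - 2)*(g + 2)*(g - 1)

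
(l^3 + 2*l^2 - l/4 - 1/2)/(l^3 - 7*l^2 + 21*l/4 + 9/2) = (2*l^2 + 3*l - 2)/(2*l^2 - 15*l + 18)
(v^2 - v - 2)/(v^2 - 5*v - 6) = (v - 2)/(v - 6)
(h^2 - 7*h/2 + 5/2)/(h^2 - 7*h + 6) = (h - 5/2)/(h - 6)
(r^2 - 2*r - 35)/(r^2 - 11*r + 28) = (r + 5)/(r - 4)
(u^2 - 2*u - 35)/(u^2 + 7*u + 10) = (u - 7)/(u + 2)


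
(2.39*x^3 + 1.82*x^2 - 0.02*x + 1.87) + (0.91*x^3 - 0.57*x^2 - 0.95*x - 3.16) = 3.3*x^3 + 1.25*x^2 - 0.97*x - 1.29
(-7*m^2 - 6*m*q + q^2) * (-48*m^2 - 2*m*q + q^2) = 336*m^4 + 302*m^3*q - 43*m^2*q^2 - 8*m*q^3 + q^4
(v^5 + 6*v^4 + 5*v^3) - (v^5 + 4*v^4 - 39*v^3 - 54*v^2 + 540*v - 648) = 2*v^4 + 44*v^3 + 54*v^2 - 540*v + 648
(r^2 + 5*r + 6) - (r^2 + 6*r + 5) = 1 - r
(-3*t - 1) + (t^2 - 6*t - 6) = t^2 - 9*t - 7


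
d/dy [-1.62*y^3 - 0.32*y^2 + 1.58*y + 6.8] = -4.86*y^2 - 0.64*y + 1.58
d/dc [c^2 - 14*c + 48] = 2*c - 14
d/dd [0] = 0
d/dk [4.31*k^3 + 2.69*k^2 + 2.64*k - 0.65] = 12.93*k^2 + 5.38*k + 2.64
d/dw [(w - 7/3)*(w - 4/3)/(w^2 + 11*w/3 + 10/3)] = 2*(99*w^2 + 6*w - 319)/(3*(9*w^4 + 66*w^3 + 181*w^2 + 220*w + 100))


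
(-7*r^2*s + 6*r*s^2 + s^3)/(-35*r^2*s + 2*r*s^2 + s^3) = (r - s)/(5*r - s)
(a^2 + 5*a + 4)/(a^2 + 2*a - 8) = (a + 1)/(a - 2)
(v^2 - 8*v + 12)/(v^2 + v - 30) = (v^2 - 8*v + 12)/(v^2 + v - 30)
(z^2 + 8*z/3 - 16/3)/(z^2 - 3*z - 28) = (z - 4/3)/(z - 7)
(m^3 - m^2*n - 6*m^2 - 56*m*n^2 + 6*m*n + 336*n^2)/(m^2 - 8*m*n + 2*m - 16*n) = (m^2 + 7*m*n - 6*m - 42*n)/(m + 2)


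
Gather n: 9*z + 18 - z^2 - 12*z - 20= -z^2 - 3*z - 2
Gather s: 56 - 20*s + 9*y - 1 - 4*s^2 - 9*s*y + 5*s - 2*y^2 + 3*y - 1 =-4*s^2 + s*(-9*y - 15) - 2*y^2 + 12*y + 54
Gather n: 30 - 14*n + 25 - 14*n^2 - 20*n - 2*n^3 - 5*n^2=-2*n^3 - 19*n^2 - 34*n + 55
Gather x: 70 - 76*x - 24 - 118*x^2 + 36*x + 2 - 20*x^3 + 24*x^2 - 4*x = -20*x^3 - 94*x^2 - 44*x + 48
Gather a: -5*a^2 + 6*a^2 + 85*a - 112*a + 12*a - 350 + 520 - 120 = a^2 - 15*a + 50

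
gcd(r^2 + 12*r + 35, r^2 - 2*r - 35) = r + 5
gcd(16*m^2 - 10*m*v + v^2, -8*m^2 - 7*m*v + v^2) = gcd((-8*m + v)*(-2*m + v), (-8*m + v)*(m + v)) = -8*m + v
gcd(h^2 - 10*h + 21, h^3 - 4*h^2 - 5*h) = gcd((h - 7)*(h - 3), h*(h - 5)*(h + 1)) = 1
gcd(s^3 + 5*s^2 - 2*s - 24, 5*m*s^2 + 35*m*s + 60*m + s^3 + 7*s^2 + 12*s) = s^2 + 7*s + 12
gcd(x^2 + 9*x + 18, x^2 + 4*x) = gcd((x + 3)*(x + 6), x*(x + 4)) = 1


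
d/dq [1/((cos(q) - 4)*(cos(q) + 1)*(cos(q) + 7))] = (-3*sin(q)^2 + 8*cos(q) - 22)*sin(q)/((cos(q) - 4)^2*(cos(q) + 1)^2*(cos(q) + 7)^2)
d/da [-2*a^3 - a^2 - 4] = 2*a*(-3*a - 1)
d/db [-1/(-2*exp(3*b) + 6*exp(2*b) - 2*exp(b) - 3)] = (-6*exp(2*b) + 12*exp(b) - 2)*exp(b)/(2*exp(3*b) - 6*exp(2*b) + 2*exp(b) + 3)^2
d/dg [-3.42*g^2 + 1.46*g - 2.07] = 1.46 - 6.84*g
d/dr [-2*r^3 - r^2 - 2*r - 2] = -6*r^2 - 2*r - 2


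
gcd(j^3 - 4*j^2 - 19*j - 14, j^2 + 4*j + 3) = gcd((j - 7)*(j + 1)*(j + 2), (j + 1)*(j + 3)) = j + 1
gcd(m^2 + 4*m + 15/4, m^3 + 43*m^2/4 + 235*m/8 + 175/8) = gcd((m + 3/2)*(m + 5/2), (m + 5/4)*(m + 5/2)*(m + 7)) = m + 5/2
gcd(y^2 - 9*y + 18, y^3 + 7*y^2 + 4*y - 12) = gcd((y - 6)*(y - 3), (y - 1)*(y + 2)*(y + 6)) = 1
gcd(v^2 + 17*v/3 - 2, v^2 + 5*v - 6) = v + 6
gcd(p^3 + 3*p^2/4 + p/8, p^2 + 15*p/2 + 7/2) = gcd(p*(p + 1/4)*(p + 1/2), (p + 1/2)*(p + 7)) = p + 1/2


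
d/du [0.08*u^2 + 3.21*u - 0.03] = 0.16*u + 3.21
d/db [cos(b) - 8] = -sin(b)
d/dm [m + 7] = 1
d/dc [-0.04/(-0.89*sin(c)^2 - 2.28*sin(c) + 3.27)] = -(0.0712*sin(c) + 0.0912)*cos(c)/(0.89*sin(c)^2 + 2.28*sin(c) - 3.27)^2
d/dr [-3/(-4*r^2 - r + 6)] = 3*(-8*r - 1)/(4*r^2 + r - 6)^2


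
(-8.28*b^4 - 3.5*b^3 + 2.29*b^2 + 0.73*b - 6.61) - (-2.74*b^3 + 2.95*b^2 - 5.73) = -8.28*b^4 - 0.76*b^3 - 0.66*b^2 + 0.73*b - 0.88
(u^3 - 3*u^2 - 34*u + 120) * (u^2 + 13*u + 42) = u^5 + 10*u^4 - 31*u^3 - 448*u^2 + 132*u + 5040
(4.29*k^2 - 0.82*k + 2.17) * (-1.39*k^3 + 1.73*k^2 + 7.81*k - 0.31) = -5.9631*k^5 + 8.5615*k^4 + 29.07*k^3 - 3.98*k^2 + 17.2019*k - 0.6727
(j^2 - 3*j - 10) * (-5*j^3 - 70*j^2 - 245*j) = -5*j^5 - 55*j^4 + 15*j^3 + 1435*j^2 + 2450*j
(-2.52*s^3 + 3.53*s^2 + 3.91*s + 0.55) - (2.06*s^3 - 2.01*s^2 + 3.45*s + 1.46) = -4.58*s^3 + 5.54*s^2 + 0.46*s - 0.91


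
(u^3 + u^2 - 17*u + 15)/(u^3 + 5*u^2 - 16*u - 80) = (u^2 - 4*u + 3)/(u^2 - 16)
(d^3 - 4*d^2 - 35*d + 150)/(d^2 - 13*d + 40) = (d^2 + d - 30)/(d - 8)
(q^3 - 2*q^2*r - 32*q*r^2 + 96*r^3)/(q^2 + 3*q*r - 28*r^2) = (q^2 + 2*q*r - 24*r^2)/(q + 7*r)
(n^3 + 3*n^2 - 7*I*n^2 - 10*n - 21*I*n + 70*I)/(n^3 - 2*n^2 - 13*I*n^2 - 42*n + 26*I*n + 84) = (n + 5)/(n - 6*I)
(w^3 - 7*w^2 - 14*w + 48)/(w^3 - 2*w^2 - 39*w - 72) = (w - 2)/(w + 3)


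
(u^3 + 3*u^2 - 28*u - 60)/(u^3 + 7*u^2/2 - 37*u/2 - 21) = 2*(u^2 - 3*u - 10)/(2*u^2 - 5*u - 7)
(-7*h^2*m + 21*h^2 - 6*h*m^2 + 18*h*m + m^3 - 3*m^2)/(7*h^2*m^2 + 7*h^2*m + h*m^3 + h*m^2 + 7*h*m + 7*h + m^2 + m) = (-7*h^2*m + 21*h^2 - 6*h*m^2 + 18*h*m + m^3 - 3*m^2)/(7*h^2*m^2 + 7*h^2*m + h*m^3 + h*m^2 + 7*h*m + 7*h + m^2 + m)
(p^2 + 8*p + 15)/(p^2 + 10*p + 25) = (p + 3)/(p + 5)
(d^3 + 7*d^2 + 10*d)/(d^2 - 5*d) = (d^2 + 7*d + 10)/(d - 5)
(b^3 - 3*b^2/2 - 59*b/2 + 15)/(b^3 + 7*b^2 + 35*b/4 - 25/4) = 2*(b - 6)/(2*b + 5)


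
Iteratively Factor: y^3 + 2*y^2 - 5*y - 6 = (y + 1)*(y^2 + y - 6) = (y - 2)*(y + 1)*(y + 3)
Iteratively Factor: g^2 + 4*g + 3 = (g + 3)*(g + 1)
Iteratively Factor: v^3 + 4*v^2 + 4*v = (v)*(v^2 + 4*v + 4) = v*(v + 2)*(v + 2)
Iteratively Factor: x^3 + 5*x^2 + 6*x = (x + 2)*(x^2 + 3*x) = (x + 2)*(x + 3)*(x)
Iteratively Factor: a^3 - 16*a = (a - 4)*(a^2 + 4*a) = a*(a - 4)*(a + 4)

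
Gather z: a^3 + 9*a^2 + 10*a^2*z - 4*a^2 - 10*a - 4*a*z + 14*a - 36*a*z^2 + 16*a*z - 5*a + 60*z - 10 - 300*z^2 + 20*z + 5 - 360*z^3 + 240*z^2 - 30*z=a^3 + 5*a^2 - a - 360*z^3 + z^2*(-36*a - 60) + z*(10*a^2 + 12*a + 50) - 5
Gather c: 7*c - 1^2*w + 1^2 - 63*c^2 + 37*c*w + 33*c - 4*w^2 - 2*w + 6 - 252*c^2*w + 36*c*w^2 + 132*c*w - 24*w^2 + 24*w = c^2*(-252*w - 63) + c*(36*w^2 + 169*w + 40) - 28*w^2 + 21*w + 7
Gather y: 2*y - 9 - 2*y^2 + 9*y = -2*y^2 + 11*y - 9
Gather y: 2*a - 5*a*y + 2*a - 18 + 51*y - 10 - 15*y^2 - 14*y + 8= 4*a - 15*y^2 + y*(37 - 5*a) - 20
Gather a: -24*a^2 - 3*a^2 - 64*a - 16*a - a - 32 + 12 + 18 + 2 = -27*a^2 - 81*a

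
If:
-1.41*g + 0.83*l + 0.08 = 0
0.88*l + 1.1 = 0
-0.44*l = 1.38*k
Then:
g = -0.68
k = 0.40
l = -1.25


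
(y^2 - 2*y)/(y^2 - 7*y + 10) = y/(y - 5)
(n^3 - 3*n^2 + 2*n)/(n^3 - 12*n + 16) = n*(n - 1)/(n^2 + 2*n - 8)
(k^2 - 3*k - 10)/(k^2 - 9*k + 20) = (k + 2)/(k - 4)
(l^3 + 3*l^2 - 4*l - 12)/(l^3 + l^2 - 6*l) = (l + 2)/l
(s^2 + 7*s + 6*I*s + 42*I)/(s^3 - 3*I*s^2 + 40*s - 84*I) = (s + 7)/(s^2 - 9*I*s - 14)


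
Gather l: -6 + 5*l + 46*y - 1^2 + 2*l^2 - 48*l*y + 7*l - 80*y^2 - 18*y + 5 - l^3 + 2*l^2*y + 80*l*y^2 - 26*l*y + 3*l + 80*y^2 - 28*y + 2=-l^3 + l^2*(2*y + 2) + l*(80*y^2 - 74*y + 15)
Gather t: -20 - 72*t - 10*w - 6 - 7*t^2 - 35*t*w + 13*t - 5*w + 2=-7*t^2 + t*(-35*w - 59) - 15*w - 24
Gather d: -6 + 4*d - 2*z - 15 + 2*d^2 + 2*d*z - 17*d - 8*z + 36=2*d^2 + d*(2*z - 13) - 10*z + 15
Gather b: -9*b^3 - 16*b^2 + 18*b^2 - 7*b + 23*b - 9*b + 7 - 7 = -9*b^3 + 2*b^2 + 7*b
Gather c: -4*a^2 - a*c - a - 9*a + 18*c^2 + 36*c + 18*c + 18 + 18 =-4*a^2 - 10*a + 18*c^2 + c*(54 - a) + 36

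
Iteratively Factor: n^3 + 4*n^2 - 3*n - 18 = (n + 3)*(n^2 + n - 6) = (n - 2)*(n + 3)*(n + 3)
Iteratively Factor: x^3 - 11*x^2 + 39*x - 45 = (x - 3)*(x^2 - 8*x + 15) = (x - 3)^2*(x - 5)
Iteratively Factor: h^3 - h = (h + 1)*(h^2 - h) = h*(h + 1)*(h - 1)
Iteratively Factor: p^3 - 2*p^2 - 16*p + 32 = (p - 2)*(p^2 - 16) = (p - 2)*(p + 4)*(p - 4)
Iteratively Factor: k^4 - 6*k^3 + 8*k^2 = (k - 4)*(k^3 - 2*k^2) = k*(k - 4)*(k^2 - 2*k) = k^2*(k - 4)*(k - 2)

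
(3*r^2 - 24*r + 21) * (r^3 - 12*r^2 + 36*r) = 3*r^5 - 60*r^4 + 417*r^3 - 1116*r^2 + 756*r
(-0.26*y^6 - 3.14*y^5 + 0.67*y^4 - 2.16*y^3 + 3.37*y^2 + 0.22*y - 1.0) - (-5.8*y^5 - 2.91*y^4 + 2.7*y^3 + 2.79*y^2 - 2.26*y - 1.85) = -0.26*y^6 + 2.66*y^5 + 3.58*y^4 - 4.86*y^3 + 0.58*y^2 + 2.48*y + 0.85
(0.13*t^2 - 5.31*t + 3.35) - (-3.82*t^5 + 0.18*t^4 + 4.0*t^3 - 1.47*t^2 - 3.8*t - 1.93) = 3.82*t^5 - 0.18*t^4 - 4.0*t^3 + 1.6*t^2 - 1.51*t + 5.28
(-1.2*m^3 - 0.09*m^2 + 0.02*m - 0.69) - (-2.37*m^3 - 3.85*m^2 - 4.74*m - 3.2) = 1.17*m^3 + 3.76*m^2 + 4.76*m + 2.51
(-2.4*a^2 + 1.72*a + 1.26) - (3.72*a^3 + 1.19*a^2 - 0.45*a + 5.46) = -3.72*a^3 - 3.59*a^2 + 2.17*a - 4.2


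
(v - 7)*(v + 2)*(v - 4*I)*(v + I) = v^4 - 5*v^3 - 3*I*v^3 - 10*v^2 + 15*I*v^2 - 20*v + 42*I*v - 56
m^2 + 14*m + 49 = (m + 7)^2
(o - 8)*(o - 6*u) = o^2 - 6*o*u - 8*o + 48*u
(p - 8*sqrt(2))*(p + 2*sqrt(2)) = p^2 - 6*sqrt(2)*p - 32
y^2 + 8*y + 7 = (y + 1)*(y + 7)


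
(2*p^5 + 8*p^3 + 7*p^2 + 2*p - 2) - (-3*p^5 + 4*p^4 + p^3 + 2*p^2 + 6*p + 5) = 5*p^5 - 4*p^4 + 7*p^3 + 5*p^2 - 4*p - 7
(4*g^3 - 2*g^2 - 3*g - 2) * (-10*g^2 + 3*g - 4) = -40*g^5 + 32*g^4 + 8*g^3 + 19*g^2 + 6*g + 8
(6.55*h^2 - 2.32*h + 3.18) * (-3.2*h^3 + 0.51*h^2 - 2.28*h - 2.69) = -20.96*h^5 + 10.7645*h^4 - 26.2932*h^3 - 10.7081*h^2 - 1.0096*h - 8.5542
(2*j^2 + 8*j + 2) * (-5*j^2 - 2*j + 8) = -10*j^4 - 44*j^3 - 10*j^2 + 60*j + 16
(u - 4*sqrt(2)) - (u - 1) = 1 - 4*sqrt(2)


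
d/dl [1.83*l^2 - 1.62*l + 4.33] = 3.66*l - 1.62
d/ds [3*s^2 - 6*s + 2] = 6*s - 6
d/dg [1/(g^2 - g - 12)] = (1 - 2*g)/(-g^2 + g + 12)^2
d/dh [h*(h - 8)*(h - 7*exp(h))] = -7*h^2*exp(h) + 3*h^2 + 42*h*exp(h) - 16*h + 56*exp(h)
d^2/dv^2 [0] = 0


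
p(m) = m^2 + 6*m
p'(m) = 2*m + 6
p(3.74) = 36.43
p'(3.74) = 13.48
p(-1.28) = -6.04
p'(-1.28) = 3.44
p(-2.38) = -8.62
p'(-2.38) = 1.24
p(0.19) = 1.18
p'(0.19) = 6.38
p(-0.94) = -4.76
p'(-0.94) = 4.12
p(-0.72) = -3.80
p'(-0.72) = 4.56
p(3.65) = 35.22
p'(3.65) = 13.30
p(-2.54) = -8.79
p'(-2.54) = 0.92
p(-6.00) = 0.00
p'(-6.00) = -6.00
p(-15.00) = 135.00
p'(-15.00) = -24.00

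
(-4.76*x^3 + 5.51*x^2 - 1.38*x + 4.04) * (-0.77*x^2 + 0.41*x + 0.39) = 3.6652*x^5 - 6.1943*x^4 + 1.4653*x^3 - 1.5277*x^2 + 1.1182*x + 1.5756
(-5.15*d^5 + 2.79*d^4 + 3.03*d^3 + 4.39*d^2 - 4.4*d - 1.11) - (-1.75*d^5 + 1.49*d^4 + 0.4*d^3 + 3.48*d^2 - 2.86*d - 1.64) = -3.4*d^5 + 1.3*d^4 + 2.63*d^3 + 0.91*d^2 - 1.54*d + 0.53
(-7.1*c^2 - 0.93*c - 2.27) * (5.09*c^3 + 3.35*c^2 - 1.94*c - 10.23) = -36.139*c^5 - 28.5187*c^4 - 0.895800000000001*c^3 + 66.8327*c^2 + 13.9177*c + 23.2221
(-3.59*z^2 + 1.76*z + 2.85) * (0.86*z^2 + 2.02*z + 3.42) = -3.0874*z^4 - 5.7382*z^3 - 6.2716*z^2 + 11.7762*z + 9.747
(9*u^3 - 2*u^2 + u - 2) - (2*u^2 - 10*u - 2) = 9*u^3 - 4*u^2 + 11*u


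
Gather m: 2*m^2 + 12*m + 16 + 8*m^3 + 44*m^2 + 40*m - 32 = 8*m^3 + 46*m^2 + 52*m - 16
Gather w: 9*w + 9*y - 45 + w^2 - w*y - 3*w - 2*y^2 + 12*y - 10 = w^2 + w*(6 - y) - 2*y^2 + 21*y - 55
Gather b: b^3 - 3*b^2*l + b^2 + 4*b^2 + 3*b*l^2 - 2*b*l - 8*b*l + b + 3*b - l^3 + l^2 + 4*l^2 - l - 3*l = b^3 + b^2*(5 - 3*l) + b*(3*l^2 - 10*l + 4) - l^3 + 5*l^2 - 4*l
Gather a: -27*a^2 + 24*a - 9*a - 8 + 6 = -27*a^2 + 15*a - 2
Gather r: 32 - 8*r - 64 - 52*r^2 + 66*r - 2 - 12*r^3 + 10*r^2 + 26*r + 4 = -12*r^3 - 42*r^2 + 84*r - 30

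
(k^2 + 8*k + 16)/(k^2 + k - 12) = (k + 4)/(k - 3)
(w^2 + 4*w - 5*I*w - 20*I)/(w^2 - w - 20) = (w - 5*I)/(w - 5)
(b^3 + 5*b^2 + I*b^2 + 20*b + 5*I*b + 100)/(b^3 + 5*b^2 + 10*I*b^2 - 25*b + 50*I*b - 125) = (b - 4*I)/(b + 5*I)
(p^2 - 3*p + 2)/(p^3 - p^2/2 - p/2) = 2*(p - 2)/(p*(2*p + 1))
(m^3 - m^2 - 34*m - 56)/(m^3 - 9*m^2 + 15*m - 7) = (m^2 + 6*m + 8)/(m^2 - 2*m + 1)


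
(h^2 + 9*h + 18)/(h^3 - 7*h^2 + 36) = (h^2 + 9*h + 18)/(h^3 - 7*h^2 + 36)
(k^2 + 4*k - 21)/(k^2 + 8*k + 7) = (k - 3)/(k + 1)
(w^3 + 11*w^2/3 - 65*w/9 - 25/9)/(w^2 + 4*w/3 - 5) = (3*w^2 + 16*w + 5)/(3*(w + 3))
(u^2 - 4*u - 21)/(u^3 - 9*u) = (u - 7)/(u*(u - 3))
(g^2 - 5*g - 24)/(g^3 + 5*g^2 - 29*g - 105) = (g - 8)/(g^2 + 2*g - 35)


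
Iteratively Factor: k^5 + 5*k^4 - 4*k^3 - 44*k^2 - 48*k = (k + 2)*(k^4 + 3*k^3 - 10*k^2 - 24*k) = k*(k + 2)*(k^3 + 3*k^2 - 10*k - 24) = k*(k + 2)^2*(k^2 + k - 12) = k*(k + 2)^2*(k + 4)*(k - 3)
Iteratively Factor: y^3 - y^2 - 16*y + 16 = (y + 4)*(y^2 - 5*y + 4) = (y - 4)*(y + 4)*(y - 1)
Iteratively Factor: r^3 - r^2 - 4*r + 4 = (r + 2)*(r^2 - 3*r + 2) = (r - 1)*(r + 2)*(r - 2)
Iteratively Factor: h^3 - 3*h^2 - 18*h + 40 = (h - 2)*(h^2 - h - 20) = (h - 2)*(h + 4)*(h - 5)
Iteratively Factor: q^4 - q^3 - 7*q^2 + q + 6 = (q - 3)*(q^3 + 2*q^2 - q - 2) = (q - 3)*(q + 1)*(q^2 + q - 2) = (q - 3)*(q + 1)*(q + 2)*(q - 1)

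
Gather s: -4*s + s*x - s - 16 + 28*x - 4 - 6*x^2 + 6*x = s*(x - 5) - 6*x^2 + 34*x - 20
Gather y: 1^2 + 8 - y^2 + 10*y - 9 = -y^2 + 10*y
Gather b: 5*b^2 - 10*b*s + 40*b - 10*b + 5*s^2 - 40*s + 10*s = 5*b^2 + b*(30 - 10*s) + 5*s^2 - 30*s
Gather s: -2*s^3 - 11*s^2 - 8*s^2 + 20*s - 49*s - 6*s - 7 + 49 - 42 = -2*s^3 - 19*s^2 - 35*s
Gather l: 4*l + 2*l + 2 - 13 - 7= 6*l - 18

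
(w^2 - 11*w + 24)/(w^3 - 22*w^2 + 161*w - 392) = (w - 3)/(w^2 - 14*w + 49)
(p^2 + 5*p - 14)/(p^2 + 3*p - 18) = (p^2 + 5*p - 14)/(p^2 + 3*p - 18)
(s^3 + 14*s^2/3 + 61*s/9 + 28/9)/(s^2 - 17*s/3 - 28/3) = (3*s^2 + 10*s + 7)/(3*(s - 7))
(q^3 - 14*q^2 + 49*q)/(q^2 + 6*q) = (q^2 - 14*q + 49)/(q + 6)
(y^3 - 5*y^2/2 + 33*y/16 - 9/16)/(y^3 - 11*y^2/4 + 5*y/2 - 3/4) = (y - 3/4)/(y - 1)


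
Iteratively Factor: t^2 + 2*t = (t)*(t + 2)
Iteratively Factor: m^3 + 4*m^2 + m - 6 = (m - 1)*(m^2 + 5*m + 6) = (m - 1)*(m + 2)*(m + 3)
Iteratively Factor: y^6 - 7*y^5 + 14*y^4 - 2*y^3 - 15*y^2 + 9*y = (y - 1)*(y^5 - 6*y^4 + 8*y^3 + 6*y^2 - 9*y) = (y - 1)^2*(y^4 - 5*y^3 + 3*y^2 + 9*y) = (y - 1)^2*(y + 1)*(y^3 - 6*y^2 + 9*y) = (y - 3)*(y - 1)^2*(y + 1)*(y^2 - 3*y) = y*(y - 3)*(y - 1)^2*(y + 1)*(y - 3)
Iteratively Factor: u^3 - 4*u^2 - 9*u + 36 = (u - 3)*(u^2 - u - 12) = (u - 3)*(u + 3)*(u - 4)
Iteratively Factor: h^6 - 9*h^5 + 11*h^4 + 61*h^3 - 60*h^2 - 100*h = (h + 1)*(h^5 - 10*h^4 + 21*h^3 + 40*h^2 - 100*h) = (h - 5)*(h + 1)*(h^4 - 5*h^3 - 4*h^2 + 20*h) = (h - 5)*(h - 2)*(h + 1)*(h^3 - 3*h^2 - 10*h) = (h - 5)^2*(h - 2)*(h + 1)*(h^2 + 2*h) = h*(h - 5)^2*(h - 2)*(h + 1)*(h + 2)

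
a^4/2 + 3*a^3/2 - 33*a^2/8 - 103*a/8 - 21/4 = (a/2 + 1)*(a - 3)*(a + 1/2)*(a + 7/2)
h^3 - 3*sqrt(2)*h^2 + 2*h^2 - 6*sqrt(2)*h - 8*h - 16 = (h + 2)*(h - 4*sqrt(2))*(h + sqrt(2))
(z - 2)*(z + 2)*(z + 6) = z^3 + 6*z^2 - 4*z - 24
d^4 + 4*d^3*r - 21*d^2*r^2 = d^2*(d - 3*r)*(d + 7*r)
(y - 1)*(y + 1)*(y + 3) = y^3 + 3*y^2 - y - 3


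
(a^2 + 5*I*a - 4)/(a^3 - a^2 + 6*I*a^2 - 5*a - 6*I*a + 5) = (a + 4*I)/(a^2 + a*(-1 + 5*I) - 5*I)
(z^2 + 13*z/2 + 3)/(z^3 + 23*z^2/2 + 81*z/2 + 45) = (2*z + 1)/(2*z^2 + 11*z + 15)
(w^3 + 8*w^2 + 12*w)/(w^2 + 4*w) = (w^2 + 8*w + 12)/(w + 4)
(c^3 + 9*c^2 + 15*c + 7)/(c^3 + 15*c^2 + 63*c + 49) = (c + 1)/(c + 7)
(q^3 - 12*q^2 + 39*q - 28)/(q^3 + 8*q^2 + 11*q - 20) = (q^2 - 11*q + 28)/(q^2 + 9*q + 20)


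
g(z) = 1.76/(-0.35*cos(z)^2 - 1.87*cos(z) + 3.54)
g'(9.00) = -0.04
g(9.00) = 0.36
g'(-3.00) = 0.01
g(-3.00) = 0.35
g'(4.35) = 0.15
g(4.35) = 0.42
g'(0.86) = -0.66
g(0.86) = 0.81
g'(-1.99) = 0.14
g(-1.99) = 0.41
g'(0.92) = -0.62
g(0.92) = 0.77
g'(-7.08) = 0.70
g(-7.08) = 0.85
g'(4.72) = 0.27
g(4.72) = 0.50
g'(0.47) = -0.78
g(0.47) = 1.10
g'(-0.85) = 0.66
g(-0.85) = 0.82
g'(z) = 1.76*(-0.7*sin(z)*cos(z) - 1.87*sin(z))/(-0.35*cos(z)^2 - 1.87*cos(z) + 3.54)^2 = -(1.232*cos(z) + 3.2912)*sin(z)/(0.35*cos(z)^2 + 1.87*cos(z) - 3.54)^2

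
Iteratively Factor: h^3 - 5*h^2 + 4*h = (h)*(h^2 - 5*h + 4) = h*(h - 1)*(h - 4)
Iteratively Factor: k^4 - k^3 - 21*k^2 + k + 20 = (k + 1)*(k^3 - 2*k^2 - 19*k + 20) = (k + 1)*(k + 4)*(k^2 - 6*k + 5) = (k - 1)*(k + 1)*(k + 4)*(k - 5)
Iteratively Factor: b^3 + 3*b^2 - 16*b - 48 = (b + 3)*(b^2 - 16) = (b - 4)*(b + 3)*(b + 4)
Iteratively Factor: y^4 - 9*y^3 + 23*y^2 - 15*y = (y - 5)*(y^3 - 4*y^2 + 3*y) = y*(y - 5)*(y^2 - 4*y + 3) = y*(y - 5)*(y - 1)*(y - 3)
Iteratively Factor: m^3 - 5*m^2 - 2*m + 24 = (m - 3)*(m^2 - 2*m - 8) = (m - 3)*(m + 2)*(m - 4)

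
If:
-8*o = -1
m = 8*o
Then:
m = 1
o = 1/8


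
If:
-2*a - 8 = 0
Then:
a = -4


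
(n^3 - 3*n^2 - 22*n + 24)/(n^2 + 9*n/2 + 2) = 2*(n^2 - 7*n + 6)/(2*n + 1)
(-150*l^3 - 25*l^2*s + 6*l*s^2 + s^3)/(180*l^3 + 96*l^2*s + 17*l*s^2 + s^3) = (-5*l + s)/(6*l + s)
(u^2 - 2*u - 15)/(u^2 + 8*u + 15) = (u - 5)/(u + 5)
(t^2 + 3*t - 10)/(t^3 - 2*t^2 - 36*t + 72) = (t + 5)/(t^2 - 36)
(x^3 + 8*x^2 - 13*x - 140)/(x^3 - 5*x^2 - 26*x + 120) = (x + 7)/(x - 6)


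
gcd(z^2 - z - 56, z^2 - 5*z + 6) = 1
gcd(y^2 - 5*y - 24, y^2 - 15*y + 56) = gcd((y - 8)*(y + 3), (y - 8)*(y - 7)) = y - 8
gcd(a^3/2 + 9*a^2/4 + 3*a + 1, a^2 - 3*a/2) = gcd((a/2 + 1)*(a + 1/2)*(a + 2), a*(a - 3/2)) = 1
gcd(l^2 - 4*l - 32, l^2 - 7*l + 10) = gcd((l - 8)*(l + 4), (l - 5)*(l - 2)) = 1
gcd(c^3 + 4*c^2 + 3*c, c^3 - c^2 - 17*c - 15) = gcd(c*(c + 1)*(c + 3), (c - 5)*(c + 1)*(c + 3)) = c^2 + 4*c + 3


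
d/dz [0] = 0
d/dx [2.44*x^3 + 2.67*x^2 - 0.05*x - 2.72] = 7.32*x^2 + 5.34*x - 0.05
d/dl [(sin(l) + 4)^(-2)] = -2*cos(l)/(sin(l) + 4)^3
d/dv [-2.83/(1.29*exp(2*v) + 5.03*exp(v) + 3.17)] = (7.3014*exp(v) + 14.2349)*exp(v)/(1.29*exp(2*v) + 5.03*exp(v) + 3.17)^2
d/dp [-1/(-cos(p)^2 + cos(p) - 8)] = (2*cos(p) - 1)*sin(p)/(sin(p)^2 + cos(p) - 9)^2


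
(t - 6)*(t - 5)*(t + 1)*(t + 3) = t^4 - 7*t^3 - 11*t^2 + 87*t + 90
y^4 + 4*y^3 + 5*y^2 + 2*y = y*(y + 1)^2*(y + 2)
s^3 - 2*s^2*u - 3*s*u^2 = s*(s - 3*u)*(s + u)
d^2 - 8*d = d*(d - 8)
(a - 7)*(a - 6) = a^2 - 13*a + 42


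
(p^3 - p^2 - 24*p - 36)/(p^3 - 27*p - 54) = (p + 2)/(p + 3)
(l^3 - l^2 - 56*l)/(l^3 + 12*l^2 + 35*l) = (l - 8)/(l + 5)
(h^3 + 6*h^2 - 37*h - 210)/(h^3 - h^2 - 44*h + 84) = (h + 5)/(h - 2)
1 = 1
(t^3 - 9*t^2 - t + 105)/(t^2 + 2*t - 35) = (t^2 - 4*t - 21)/(t + 7)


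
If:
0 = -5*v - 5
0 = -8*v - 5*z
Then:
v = -1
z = 8/5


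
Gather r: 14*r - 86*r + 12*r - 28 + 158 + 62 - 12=180 - 60*r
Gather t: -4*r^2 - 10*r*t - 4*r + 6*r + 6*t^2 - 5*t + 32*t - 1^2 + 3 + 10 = -4*r^2 + 2*r + 6*t^2 + t*(27 - 10*r) + 12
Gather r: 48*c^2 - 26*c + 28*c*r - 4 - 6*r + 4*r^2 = 48*c^2 - 26*c + 4*r^2 + r*(28*c - 6) - 4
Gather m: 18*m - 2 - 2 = 18*m - 4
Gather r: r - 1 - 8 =r - 9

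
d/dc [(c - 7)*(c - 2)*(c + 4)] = 3*c^2 - 10*c - 22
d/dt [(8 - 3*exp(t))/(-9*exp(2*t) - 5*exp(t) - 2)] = (-27*exp(2*t) + 144*exp(t) + 46)*exp(t)/(81*exp(4*t) + 90*exp(3*t) + 61*exp(2*t) + 20*exp(t) + 4)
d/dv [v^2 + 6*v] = 2*v + 6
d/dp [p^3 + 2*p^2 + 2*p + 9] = 3*p^2 + 4*p + 2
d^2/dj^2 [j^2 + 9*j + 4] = 2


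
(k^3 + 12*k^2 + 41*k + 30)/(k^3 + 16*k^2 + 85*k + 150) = (k + 1)/(k + 5)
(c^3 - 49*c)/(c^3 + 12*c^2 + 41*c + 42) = c*(c - 7)/(c^2 + 5*c + 6)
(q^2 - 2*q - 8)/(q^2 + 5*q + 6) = (q - 4)/(q + 3)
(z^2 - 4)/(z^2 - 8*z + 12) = (z + 2)/(z - 6)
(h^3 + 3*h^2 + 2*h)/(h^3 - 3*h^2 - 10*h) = (h + 1)/(h - 5)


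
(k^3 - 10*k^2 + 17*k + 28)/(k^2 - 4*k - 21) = (k^2 - 3*k - 4)/(k + 3)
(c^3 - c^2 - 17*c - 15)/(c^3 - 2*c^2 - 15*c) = (c + 1)/c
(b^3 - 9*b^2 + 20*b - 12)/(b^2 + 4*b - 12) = (b^2 - 7*b + 6)/(b + 6)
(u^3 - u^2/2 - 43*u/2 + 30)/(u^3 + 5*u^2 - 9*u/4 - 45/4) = 2*(u - 4)/(2*u + 3)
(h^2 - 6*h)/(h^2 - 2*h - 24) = h/(h + 4)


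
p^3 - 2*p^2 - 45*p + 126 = (p - 6)*(p - 3)*(p + 7)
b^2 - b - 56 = (b - 8)*(b + 7)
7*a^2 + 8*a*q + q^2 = (a + q)*(7*a + q)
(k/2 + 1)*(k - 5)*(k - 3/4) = k^3/2 - 15*k^2/8 - 31*k/8 + 15/4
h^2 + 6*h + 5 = (h + 1)*(h + 5)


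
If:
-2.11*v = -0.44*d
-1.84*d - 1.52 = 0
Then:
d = -0.83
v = -0.17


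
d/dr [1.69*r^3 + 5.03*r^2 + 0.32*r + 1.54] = 5.07*r^2 + 10.06*r + 0.32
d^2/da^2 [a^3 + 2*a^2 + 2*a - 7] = 6*a + 4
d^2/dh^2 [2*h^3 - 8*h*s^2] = 12*h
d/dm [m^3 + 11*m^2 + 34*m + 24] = 3*m^2 + 22*m + 34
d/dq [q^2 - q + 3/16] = 2*q - 1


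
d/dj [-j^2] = -2*j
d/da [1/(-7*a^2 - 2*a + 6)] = 2*(7*a + 1)/(7*a^2 + 2*a - 6)^2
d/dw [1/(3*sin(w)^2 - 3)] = -2*sin(w)/(3*cos(w)^3)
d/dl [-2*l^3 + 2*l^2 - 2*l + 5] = -6*l^2 + 4*l - 2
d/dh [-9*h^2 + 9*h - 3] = 9 - 18*h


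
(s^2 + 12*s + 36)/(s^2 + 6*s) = (s + 6)/s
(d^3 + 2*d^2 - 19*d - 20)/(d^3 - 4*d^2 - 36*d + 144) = (d^2 + 6*d + 5)/(d^2 - 36)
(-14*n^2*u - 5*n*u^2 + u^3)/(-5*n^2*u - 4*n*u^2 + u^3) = (14*n^2 + 5*n*u - u^2)/(5*n^2 + 4*n*u - u^2)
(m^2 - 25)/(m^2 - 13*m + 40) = (m + 5)/(m - 8)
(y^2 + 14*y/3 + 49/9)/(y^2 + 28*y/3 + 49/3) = (y + 7/3)/(y + 7)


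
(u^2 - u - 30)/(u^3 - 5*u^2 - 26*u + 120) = 1/(u - 4)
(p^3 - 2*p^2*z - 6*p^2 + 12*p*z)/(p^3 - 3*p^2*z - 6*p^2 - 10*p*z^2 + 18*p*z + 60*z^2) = p*(-p + 2*z)/(-p^2 + 3*p*z + 10*z^2)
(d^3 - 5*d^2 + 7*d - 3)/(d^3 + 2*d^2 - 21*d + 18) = (d - 1)/(d + 6)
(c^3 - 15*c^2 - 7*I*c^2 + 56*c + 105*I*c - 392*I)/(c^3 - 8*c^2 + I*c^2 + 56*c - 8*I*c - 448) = (c - 7)/(c + 8*I)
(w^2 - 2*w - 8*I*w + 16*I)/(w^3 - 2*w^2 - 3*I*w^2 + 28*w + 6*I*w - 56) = (w - 8*I)/(w^2 - 3*I*w + 28)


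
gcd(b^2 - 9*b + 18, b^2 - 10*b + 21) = b - 3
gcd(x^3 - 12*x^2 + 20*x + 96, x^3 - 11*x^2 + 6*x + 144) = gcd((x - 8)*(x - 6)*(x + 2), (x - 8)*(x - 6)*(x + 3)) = x^2 - 14*x + 48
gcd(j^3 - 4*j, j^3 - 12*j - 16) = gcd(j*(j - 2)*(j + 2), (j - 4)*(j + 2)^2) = j + 2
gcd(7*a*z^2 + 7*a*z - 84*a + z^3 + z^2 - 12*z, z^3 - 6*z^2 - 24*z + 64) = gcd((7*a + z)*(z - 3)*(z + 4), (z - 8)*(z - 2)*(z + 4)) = z + 4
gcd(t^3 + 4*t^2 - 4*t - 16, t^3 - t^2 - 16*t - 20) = t + 2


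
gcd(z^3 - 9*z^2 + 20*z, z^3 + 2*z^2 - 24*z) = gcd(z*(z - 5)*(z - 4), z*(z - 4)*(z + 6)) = z^2 - 4*z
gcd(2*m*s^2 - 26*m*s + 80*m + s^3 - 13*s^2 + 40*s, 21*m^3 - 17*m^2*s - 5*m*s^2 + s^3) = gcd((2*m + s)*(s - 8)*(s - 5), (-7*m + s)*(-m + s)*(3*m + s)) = 1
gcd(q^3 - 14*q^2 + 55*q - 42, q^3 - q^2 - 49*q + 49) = q^2 - 8*q + 7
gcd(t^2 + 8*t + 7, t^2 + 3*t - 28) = t + 7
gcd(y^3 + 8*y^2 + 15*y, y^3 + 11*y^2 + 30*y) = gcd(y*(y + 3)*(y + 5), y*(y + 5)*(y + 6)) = y^2 + 5*y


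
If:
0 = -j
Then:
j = 0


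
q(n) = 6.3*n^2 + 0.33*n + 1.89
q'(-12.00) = -150.87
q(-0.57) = 3.75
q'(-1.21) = -14.92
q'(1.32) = 16.96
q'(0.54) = 7.13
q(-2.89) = 53.55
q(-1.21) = 10.71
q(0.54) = 3.91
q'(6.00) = 75.93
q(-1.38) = 13.43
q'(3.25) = 41.28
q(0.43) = 3.20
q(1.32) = 13.30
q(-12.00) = 905.13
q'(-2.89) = -36.08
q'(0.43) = 5.75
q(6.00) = 230.67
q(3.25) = 69.51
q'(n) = 12.6*n + 0.33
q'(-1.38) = -17.06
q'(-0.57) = -6.85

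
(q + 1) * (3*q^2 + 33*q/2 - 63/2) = 3*q^3 + 39*q^2/2 - 15*q - 63/2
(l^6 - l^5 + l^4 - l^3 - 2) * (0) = 0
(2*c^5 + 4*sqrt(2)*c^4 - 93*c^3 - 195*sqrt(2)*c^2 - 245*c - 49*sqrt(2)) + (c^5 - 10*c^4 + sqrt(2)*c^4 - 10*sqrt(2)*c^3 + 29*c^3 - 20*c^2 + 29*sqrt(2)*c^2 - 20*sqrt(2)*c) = 3*c^5 - 10*c^4 + 5*sqrt(2)*c^4 - 64*c^3 - 10*sqrt(2)*c^3 - 166*sqrt(2)*c^2 - 20*c^2 - 245*c - 20*sqrt(2)*c - 49*sqrt(2)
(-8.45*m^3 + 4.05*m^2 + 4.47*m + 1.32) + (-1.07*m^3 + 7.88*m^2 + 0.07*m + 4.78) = -9.52*m^3 + 11.93*m^2 + 4.54*m + 6.1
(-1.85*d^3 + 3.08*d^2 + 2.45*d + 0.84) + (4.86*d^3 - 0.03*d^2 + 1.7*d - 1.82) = 3.01*d^3 + 3.05*d^2 + 4.15*d - 0.98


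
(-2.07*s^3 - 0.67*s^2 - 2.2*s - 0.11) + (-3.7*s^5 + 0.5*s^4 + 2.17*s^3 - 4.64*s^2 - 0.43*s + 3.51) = -3.7*s^5 + 0.5*s^4 + 0.1*s^3 - 5.31*s^2 - 2.63*s + 3.4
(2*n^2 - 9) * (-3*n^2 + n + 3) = -6*n^4 + 2*n^3 + 33*n^2 - 9*n - 27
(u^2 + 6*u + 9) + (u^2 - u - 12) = 2*u^2 + 5*u - 3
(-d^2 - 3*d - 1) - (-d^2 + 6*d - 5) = 4 - 9*d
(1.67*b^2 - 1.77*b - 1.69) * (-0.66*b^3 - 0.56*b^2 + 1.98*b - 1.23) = -1.1022*b^5 + 0.233*b^4 + 5.4132*b^3 - 4.6123*b^2 - 1.1691*b + 2.0787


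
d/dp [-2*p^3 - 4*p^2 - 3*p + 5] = -6*p^2 - 8*p - 3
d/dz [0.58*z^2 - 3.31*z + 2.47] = 1.16*z - 3.31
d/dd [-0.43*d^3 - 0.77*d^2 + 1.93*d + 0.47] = -1.29*d^2 - 1.54*d + 1.93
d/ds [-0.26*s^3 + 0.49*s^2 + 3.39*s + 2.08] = -0.78*s^2 + 0.98*s + 3.39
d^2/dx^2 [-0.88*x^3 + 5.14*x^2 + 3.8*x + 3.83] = 10.28 - 5.28*x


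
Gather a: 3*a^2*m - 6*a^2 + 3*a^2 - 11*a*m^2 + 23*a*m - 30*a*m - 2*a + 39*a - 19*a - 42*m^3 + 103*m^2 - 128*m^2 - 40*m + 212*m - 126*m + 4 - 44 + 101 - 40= a^2*(3*m - 3) + a*(-11*m^2 - 7*m + 18) - 42*m^3 - 25*m^2 + 46*m + 21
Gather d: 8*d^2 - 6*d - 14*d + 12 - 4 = 8*d^2 - 20*d + 8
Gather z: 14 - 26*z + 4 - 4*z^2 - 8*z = -4*z^2 - 34*z + 18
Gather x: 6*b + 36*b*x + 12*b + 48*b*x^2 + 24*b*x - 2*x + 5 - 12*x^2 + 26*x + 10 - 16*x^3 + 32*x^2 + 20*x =18*b - 16*x^3 + x^2*(48*b + 20) + x*(60*b + 44) + 15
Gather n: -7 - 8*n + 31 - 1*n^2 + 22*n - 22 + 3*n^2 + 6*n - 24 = 2*n^2 + 20*n - 22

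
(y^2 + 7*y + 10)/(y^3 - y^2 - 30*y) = (y + 2)/(y*(y - 6))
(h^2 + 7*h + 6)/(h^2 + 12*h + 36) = (h + 1)/(h + 6)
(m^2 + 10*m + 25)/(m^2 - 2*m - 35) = (m + 5)/(m - 7)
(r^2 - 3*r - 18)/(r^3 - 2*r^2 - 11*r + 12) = (r - 6)/(r^2 - 5*r + 4)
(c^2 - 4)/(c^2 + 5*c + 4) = (c^2 - 4)/(c^2 + 5*c + 4)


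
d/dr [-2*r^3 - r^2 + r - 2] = -6*r^2 - 2*r + 1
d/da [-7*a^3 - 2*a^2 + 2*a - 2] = -21*a^2 - 4*a + 2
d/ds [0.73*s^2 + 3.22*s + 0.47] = 1.46*s + 3.22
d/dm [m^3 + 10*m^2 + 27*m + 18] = 3*m^2 + 20*m + 27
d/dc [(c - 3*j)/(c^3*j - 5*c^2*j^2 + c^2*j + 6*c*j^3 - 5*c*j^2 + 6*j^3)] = (-2*c + 2*j - 1)/(j*(c^4 - 4*c^3*j + 2*c^3 + 4*c^2*j^2 - 8*c^2*j + c^2 + 8*c*j^2 - 4*c*j + 4*j^2))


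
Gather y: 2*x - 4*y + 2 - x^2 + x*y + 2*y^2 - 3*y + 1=-x^2 + 2*x + 2*y^2 + y*(x - 7) + 3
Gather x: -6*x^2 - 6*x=-6*x^2 - 6*x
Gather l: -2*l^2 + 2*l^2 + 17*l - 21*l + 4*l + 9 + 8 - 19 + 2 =0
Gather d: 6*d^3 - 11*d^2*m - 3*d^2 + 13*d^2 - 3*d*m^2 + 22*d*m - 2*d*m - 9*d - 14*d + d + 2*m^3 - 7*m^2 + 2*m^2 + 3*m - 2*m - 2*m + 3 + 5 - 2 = 6*d^3 + d^2*(10 - 11*m) + d*(-3*m^2 + 20*m - 22) + 2*m^3 - 5*m^2 - m + 6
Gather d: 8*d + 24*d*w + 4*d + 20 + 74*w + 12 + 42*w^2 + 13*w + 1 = d*(24*w + 12) + 42*w^2 + 87*w + 33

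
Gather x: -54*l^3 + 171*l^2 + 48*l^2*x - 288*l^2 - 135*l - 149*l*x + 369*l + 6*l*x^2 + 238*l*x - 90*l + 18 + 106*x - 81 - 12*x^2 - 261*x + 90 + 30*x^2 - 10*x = -54*l^3 - 117*l^2 + 144*l + x^2*(6*l + 18) + x*(48*l^2 + 89*l - 165) + 27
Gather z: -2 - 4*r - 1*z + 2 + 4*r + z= 0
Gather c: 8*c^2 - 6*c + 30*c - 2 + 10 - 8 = 8*c^2 + 24*c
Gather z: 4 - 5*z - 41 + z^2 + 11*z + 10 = z^2 + 6*z - 27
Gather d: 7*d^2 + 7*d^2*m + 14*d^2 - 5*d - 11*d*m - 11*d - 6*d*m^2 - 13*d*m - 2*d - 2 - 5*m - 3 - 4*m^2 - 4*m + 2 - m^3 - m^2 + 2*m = d^2*(7*m + 21) + d*(-6*m^2 - 24*m - 18) - m^3 - 5*m^2 - 7*m - 3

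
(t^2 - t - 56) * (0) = 0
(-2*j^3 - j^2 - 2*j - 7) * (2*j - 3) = -4*j^4 + 4*j^3 - j^2 - 8*j + 21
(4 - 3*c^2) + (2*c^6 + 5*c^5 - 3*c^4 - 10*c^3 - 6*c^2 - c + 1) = 2*c^6 + 5*c^5 - 3*c^4 - 10*c^3 - 9*c^2 - c + 5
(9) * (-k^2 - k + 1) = -9*k^2 - 9*k + 9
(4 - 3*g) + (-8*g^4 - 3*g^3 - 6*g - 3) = -8*g^4 - 3*g^3 - 9*g + 1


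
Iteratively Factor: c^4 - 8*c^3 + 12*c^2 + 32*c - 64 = (c - 4)*(c^3 - 4*c^2 - 4*c + 16) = (c - 4)*(c - 2)*(c^2 - 2*c - 8) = (c - 4)*(c - 2)*(c + 2)*(c - 4)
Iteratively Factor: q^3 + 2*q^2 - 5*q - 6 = (q + 1)*(q^2 + q - 6) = (q - 2)*(q + 1)*(q + 3)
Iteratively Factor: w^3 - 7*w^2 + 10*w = (w - 2)*(w^2 - 5*w) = (w - 5)*(w - 2)*(w)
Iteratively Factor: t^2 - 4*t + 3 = (t - 3)*(t - 1)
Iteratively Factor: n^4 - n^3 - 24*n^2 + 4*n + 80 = (n + 4)*(n^3 - 5*n^2 - 4*n + 20) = (n - 5)*(n + 4)*(n^2 - 4) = (n - 5)*(n - 2)*(n + 4)*(n + 2)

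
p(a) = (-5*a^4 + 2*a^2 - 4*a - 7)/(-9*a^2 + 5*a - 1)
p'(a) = (18*a - 5)*(-5*a^4 + 2*a^2 - 4*a - 7)/(-9*a^2 + 5*a - 1)^2 + (-20*a^3 + 4*a - 4)/(-9*a^2 + 5*a - 1)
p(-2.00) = 1.51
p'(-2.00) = -1.83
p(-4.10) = 7.93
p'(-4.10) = -4.24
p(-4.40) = 9.25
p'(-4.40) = -4.58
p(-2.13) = 1.76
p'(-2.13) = -1.99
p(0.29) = 26.16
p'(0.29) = -7.91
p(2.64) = 4.88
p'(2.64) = 3.05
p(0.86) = 3.48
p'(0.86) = -6.92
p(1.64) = 2.61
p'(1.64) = 1.28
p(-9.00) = 42.08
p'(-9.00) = -9.69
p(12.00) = 83.63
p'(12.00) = 13.64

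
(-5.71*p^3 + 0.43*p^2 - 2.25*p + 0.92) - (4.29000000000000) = -5.71*p^3 + 0.43*p^2 - 2.25*p - 3.37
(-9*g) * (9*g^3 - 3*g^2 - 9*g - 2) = -81*g^4 + 27*g^3 + 81*g^2 + 18*g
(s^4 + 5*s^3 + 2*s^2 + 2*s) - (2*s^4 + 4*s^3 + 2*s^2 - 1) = -s^4 + s^3 + 2*s + 1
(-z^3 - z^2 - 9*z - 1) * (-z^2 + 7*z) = z^5 - 6*z^4 + 2*z^3 - 62*z^2 - 7*z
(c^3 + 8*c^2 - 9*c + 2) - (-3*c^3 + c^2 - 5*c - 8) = 4*c^3 + 7*c^2 - 4*c + 10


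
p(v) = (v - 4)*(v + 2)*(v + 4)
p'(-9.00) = 191.00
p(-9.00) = -455.00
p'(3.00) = 23.00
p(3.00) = -35.00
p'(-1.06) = -16.87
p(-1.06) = -13.98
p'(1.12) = -7.76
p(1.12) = -46.01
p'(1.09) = -8.08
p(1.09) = -45.77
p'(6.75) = 147.69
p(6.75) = 258.67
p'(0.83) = -10.61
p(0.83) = -43.33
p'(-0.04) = -16.16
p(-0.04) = -31.36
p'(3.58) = 36.77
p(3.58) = -17.76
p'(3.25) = 28.69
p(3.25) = -28.55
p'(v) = (v - 4)*(v + 2) + (v - 4)*(v + 4) + (v + 2)*(v + 4) = 3*v^2 + 4*v - 16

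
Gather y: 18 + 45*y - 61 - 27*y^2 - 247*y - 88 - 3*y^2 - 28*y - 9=-30*y^2 - 230*y - 140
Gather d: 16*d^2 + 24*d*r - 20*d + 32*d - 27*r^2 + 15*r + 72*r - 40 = 16*d^2 + d*(24*r + 12) - 27*r^2 + 87*r - 40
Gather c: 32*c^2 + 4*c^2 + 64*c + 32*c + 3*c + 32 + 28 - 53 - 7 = 36*c^2 + 99*c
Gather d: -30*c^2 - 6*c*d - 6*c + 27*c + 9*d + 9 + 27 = -30*c^2 + 21*c + d*(9 - 6*c) + 36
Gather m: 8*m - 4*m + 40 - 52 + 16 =4*m + 4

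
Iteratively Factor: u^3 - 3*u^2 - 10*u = (u)*(u^2 - 3*u - 10) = u*(u + 2)*(u - 5)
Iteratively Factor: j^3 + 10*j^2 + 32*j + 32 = (j + 2)*(j^2 + 8*j + 16) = (j + 2)*(j + 4)*(j + 4)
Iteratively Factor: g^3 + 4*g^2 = (g)*(g^2 + 4*g) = g*(g + 4)*(g)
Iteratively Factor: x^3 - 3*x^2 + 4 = (x - 2)*(x^2 - x - 2) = (x - 2)*(x + 1)*(x - 2)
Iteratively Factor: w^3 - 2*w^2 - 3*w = (w + 1)*(w^2 - 3*w) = w*(w + 1)*(w - 3)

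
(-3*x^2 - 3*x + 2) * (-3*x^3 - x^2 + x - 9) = 9*x^5 + 12*x^4 - 6*x^3 + 22*x^2 + 29*x - 18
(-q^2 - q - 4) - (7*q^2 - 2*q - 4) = -8*q^2 + q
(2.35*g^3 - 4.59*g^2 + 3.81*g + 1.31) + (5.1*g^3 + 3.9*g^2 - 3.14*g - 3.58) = 7.45*g^3 - 0.69*g^2 + 0.67*g - 2.27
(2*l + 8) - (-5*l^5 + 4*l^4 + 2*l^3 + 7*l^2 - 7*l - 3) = 5*l^5 - 4*l^4 - 2*l^3 - 7*l^2 + 9*l + 11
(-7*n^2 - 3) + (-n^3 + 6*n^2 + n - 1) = -n^3 - n^2 + n - 4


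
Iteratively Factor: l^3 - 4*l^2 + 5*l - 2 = (l - 1)*(l^2 - 3*l + 2) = (l - 2)*(l - 1)*(l - 1)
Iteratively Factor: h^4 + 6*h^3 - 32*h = (h + 4)*(h^3 + 2*h^2 - 8*h) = (h - 2)*(h + 4)*(h^2 + 4*h) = h*(h - 2)*(h + 4)*(h + 4)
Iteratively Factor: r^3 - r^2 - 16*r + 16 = (r + 4)*(r^2 - 5*r + 4) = (r - 4)*(r + 4)*(r - 1)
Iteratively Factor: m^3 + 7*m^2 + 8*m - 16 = (m + 4)*(m^2 + 3*m - 4) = (m + 4)^2*(m - 1)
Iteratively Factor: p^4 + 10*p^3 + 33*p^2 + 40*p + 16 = (p + 4)*(p^3 + 6*p^2 + 9*p + 4) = (p + 4)^2*(p^2 + 2*p + 1) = (p + 1)*(p + 4)^2*(p + 1)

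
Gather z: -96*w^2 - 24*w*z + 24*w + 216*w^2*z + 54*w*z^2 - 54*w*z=-96*w^2 + 54*w*z^2 + 24*w + z*(216*w^2 - 78*w)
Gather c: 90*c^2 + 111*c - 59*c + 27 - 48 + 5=90*c^2 + 52*c - 16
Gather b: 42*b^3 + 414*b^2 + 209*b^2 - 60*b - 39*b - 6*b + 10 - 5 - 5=42*b^3 + 623*b^2 - 105*b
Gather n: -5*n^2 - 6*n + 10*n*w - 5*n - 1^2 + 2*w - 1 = -5*n^2 + n*(10*w - 11) + 2*w - 2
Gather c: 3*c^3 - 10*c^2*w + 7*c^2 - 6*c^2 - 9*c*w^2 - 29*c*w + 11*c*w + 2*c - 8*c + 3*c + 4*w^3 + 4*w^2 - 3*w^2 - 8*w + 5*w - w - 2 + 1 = 3*c^3 + c^2*(1 - 10*w) + c*(-9*w^2 - 18*w - 3) + 4*w^3 + w^2 - 4*w - 1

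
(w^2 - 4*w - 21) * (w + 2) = w^3 - 2*w^2 - 29*w - 42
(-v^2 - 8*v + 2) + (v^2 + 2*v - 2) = -6*v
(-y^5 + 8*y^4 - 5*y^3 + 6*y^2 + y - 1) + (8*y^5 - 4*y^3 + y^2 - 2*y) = 7*y^5 + 8*y^4 - 9*y^3 + 7*y^2 - y - 1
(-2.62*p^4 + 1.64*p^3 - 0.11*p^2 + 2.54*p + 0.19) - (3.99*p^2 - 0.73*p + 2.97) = -2.62*p^4 + 1.64*p^3 - 4.1*p^2 + 3.27*p - 2.78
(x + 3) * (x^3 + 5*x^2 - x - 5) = x^4 + 8*x^3 + 14*x^2 - 8*x - 15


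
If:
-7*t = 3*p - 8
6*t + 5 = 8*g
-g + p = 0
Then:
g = 83/74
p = 83/74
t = 49/74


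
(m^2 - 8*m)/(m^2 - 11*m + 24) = m/(m - 3)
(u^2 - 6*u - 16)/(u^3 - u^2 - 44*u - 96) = (u + 2)/(u^2 + 7*u + 12)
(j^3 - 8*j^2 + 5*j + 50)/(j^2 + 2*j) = j - 10 + 25/j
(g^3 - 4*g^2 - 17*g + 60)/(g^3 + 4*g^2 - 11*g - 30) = (g^2 - g - 20)/(g^2 + 7*g + 10)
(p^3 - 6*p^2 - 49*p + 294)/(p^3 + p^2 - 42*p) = (p - 7)/p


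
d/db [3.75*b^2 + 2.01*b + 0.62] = 7.5*b + 2.01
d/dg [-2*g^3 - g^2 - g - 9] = -6*g^2 - 2*g - 1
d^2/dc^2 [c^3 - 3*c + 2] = 6*c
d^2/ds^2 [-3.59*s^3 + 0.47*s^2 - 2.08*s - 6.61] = 0.94 - 21.54*s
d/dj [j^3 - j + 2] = 3*j^2 - 1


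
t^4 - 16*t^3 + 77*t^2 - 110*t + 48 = (t - 8)*(t - 6)*(t - 1)^2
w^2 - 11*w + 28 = (w - 7)*(w - 4)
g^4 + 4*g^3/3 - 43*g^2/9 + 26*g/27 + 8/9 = (g - 4/3)*(g - 2/3)*(g + 1/3)*(g + 3)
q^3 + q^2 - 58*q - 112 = (q - 8)*(q + 2)*(q + 7)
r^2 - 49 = (r - 7)*(r + 7)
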